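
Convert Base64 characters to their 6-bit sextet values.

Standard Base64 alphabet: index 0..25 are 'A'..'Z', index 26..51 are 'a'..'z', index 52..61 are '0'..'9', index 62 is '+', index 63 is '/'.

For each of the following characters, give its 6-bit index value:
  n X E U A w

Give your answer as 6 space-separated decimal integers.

Answer: 39 23 4 20 0 48

Derivation:
'n': a..z range, 26 + ord('n') − ord('a') = 39
'X': A..Z range, ord('X') − ord('A') = 23
'E': A..Z range, ord('E') − ord('A') = 4
'U': A..Z range, ord('U') − ord('A') = 20
'A': A..Z range, ord('A') − ord('A') = 0
'w': a..z range, 26 + ord('w') − ord('a') = 48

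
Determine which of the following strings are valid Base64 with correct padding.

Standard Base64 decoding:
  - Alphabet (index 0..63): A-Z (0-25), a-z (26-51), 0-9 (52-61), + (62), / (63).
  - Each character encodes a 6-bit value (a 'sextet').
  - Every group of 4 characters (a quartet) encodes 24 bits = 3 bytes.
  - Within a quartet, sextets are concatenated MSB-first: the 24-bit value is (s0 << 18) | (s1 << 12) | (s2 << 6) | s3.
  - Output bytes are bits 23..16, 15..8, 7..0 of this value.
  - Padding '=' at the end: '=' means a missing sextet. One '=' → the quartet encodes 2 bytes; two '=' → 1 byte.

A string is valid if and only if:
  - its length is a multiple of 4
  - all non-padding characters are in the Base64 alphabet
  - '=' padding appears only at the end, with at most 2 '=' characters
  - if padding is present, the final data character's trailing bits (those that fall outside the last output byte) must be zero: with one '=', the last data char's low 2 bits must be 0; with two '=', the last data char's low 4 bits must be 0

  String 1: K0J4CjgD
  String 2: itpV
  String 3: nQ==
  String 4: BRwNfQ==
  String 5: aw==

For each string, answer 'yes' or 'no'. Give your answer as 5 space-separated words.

String 1: 'K0J4CjgD' → valid
String 2: 'itpV' → valid
String 3: 'nQ==' → valid
String 4: 'BRwNfQ==' → valid
String 5: 'aw==' → valid

Answer: yes yes yes yes yes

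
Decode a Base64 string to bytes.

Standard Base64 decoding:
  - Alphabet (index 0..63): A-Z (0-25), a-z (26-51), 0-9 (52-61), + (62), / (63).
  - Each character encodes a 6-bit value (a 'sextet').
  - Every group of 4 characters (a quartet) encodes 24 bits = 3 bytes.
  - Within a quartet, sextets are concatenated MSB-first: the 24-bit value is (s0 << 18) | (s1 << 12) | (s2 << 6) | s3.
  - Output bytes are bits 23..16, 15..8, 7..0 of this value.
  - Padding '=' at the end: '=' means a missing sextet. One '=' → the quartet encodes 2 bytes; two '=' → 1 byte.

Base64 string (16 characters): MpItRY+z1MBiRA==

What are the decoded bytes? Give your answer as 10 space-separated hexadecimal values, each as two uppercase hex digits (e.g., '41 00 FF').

After char 0 ('M'=12): chars_in_quartet=1 acc=0xC bytes_emitted=0
After char 1 ('p'=41): chars_in_quartet=2 acc=0x329 bytes_emitted=0
After char 2 ('I'=8): chars_in_quartet=3 acc=0xCA48 bytes_emitted=0
After char 3 ('t'=45): chars_in_quartet=4 acc=0x32922D -> emit 32 92 2D, reset; bytes_emitted=3
After char 4 ('R'=17): chars_in_quartet=1 acc=0x11 bytes_emitted=3
After char 5 ('Y'=24): chars_in_quartet=2 acc=0x458 bytes_emitted=3
After char 6 ('+'=62): chars_in_quartet=3 acc=0x1163E bytes_emitted=3
After char 7 ('z'=51): chars_in_quartet=4 acc=0x458FB3 -> emit 45 8F B3, reset; bytes_emitted=6
After char 8 ('1'=53): chars_in_quartet=1 acc=0x35 bytes_emitted=6
After char 9 ('M'=12): chars_in_quartet=2 acc=0xD4C bytes_emitted=6
After char 10 ('B'=1): chars_in_quartet=3 acc=0x35301 bytes_emitted=6
After char 11 ('i'=34): chars_in_quartet=4 acc=0xD4C062 -> emit D4 C0 62, reset; bytes_emitted=9
After char 12 ('R'=17): chars_in_quartet=1 acc=0x11 bytes_emitted=9
After char 13 ('A'=0): chars_in_quartet=2 acc=0x440 bytes_emitted=9
Padding '==': partial quartet acc=0x440 -> emit 44; bytes_emitted=10

Answer: 32 92 2D 45 8F B3 D4 C0 62 44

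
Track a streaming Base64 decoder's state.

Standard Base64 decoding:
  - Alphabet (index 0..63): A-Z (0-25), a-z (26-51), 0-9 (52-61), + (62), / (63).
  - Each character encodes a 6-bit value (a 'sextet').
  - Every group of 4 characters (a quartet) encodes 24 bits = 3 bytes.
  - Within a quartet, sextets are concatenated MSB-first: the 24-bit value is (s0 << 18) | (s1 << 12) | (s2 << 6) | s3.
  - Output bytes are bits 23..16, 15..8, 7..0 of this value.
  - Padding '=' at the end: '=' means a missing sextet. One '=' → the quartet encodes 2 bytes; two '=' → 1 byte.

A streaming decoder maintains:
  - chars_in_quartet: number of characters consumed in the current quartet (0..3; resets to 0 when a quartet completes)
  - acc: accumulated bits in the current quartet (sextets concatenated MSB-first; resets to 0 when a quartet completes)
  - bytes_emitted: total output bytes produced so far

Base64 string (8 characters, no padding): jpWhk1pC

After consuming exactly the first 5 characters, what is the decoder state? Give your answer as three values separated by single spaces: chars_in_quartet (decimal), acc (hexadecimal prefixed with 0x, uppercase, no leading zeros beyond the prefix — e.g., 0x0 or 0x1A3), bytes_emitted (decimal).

After char 0 ('j'=35): chars_in_quartet=1 acc=0x23 bytes_emitted=0
After char 1 ('p'=41): chars_in_quartet=2 acc=0x8E9 bytes_emitted=0
After char 2 ('W'=22): chars_in_quartet=3 acc=0x23A56 bytes_emitted=0
After char 3 ('h'=33): chars_in_quartet=4 acc=0x8E95A1 -> emit 8E 95 A1, reset; bytes_emitted=3
After char 4 ('k'=36): chars_in_quartet=1 acc=0x24 bytes_emitted=3

Answer: 1 0x24 3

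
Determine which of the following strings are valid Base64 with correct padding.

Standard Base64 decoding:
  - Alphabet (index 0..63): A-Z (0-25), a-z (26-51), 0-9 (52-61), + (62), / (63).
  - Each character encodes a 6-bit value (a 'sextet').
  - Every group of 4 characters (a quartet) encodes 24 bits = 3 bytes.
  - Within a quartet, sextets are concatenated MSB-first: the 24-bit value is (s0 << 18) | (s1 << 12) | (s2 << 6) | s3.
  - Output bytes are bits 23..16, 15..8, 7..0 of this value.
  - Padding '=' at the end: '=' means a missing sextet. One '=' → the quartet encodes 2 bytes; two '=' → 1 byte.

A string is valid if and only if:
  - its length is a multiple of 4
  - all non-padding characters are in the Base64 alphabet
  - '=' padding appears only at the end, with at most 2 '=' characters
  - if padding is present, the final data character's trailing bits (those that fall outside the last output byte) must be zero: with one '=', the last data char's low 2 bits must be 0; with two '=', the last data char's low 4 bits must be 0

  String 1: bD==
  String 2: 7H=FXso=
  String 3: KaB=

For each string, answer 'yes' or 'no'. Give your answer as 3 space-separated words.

Answer: no no no

Derivation:
String 1: 'bD==' → invalid (bad trailing bits)
String 2: '7H=FXso=' → invalid (bad char(s): ['=']; '=' in middle)
String 3: 'KaB=' → invalid (bad trailing bits)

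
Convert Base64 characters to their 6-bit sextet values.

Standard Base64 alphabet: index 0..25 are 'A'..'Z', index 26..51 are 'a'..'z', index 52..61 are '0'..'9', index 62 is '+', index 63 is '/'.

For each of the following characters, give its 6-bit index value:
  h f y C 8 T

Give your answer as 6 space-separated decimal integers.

Answer: 33 31 50 2 60 19

Derivation:
'h': a..z range, 26 + ord('h') − ord('a') = 33
'f': a..z range, 26 + ord('f') − ord('a') = 31
'y': a..z range, 26 + ord('y') − ord('a') = 50
'C': A..Z range, ord('C') − ord('A') = 2
'8': 0..9 range, 52 + ord('8') − ord('0') = 60
'T': A..Z range, ord('T') − ord('A') = 19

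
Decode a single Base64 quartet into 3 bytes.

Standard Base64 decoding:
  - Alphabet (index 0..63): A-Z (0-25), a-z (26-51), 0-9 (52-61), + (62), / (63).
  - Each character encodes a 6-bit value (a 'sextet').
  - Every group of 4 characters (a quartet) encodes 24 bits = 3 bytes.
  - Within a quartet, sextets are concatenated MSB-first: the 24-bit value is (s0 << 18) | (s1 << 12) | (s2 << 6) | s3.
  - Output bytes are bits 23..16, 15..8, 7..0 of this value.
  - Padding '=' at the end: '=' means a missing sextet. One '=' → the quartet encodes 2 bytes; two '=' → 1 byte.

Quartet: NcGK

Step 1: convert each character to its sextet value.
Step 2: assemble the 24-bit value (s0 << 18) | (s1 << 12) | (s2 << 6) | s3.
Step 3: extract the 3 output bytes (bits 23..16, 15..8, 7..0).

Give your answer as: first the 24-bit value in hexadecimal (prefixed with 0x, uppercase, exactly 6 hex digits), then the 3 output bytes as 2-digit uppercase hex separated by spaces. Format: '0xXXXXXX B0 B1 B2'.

Sextets: N=13, c=28, G=6, K=10
24-bit: (13<<18) | (28<<12) | (6<<6) | 10
      = 0x340000 | 0x01C000 | 0x000180 | 0x00000A
      = 0x35C18A
Bytes: (v>>16)&0xFF=35, (v>>8)&0xFF=C1, v&0xFF=8A

Answer: 0x35C18A 35 C1 8A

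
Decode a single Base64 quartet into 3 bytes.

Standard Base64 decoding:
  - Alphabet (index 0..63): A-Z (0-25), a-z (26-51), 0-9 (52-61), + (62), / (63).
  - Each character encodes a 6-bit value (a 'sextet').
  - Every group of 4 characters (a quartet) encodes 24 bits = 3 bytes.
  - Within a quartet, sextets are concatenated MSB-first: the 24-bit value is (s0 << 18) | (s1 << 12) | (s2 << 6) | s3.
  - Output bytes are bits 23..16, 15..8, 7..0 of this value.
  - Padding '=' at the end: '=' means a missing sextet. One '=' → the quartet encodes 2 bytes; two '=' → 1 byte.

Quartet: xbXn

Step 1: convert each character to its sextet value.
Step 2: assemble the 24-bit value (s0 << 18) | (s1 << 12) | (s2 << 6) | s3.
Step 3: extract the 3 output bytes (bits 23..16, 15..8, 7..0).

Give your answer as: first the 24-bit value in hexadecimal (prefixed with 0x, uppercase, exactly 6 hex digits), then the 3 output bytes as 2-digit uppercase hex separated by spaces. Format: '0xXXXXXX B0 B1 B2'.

Sextets: x=49, b=27, X=23, n=39
24-bit: (49<<18) | (27<<12) | (23<<6) | 39
      = 0xC40000 | 0x01B000 | 0x0005C0 | 0x000027
      = 0xC5B5E7
Bytes: (v>>16)&0xFF=C5, (v>>8)&0xFF=B5, v&0xFF=E7

Answer: 0xC5B5E7 C5 B5 E7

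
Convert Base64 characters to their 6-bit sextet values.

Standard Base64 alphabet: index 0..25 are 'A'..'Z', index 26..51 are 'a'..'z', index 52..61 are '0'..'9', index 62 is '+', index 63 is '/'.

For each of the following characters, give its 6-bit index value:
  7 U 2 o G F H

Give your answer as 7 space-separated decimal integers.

'7': 0..9 range, 52 + ord('7') − ord('0') = 59
'U': A..Z range, ord('U') − ord('A') = 20
'2': 0..9 range, 52 + ord('2') − ord('0') = 54
'o': a..z range, 26 + ord('o') − ord('a') = 40
'G': A..Z range, ord('G') − ord('A') = 6
'F': A..Z range, ord('F') − ord('A') = 5
'H': A..Z range, ord('H') − ord('A') = 7

Answer: 59 20 54 40 6 5 7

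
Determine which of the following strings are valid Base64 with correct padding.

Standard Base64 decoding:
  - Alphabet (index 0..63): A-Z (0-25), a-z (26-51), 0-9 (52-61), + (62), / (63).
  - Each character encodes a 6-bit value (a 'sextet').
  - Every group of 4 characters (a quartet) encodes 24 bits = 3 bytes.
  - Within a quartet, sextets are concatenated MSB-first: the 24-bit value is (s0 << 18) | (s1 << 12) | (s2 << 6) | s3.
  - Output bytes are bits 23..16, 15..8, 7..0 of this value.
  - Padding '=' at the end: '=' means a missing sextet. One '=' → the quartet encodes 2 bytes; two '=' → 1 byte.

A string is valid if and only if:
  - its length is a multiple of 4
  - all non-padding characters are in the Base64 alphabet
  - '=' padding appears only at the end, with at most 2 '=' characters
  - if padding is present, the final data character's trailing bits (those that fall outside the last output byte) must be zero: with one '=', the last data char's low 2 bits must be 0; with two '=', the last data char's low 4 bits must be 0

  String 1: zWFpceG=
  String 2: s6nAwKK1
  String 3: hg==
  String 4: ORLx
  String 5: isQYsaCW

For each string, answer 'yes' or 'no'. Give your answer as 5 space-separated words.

String 1: 'zWFpceG=' → invalid (bad trailing bits)
String 2: 's6nAwKK1' → valid
String 3: 'hg==' → valid
String 4: 'ORLx' → valid
String 5: 'isQYsaCW' → valid

Answer: no yes yes yes yes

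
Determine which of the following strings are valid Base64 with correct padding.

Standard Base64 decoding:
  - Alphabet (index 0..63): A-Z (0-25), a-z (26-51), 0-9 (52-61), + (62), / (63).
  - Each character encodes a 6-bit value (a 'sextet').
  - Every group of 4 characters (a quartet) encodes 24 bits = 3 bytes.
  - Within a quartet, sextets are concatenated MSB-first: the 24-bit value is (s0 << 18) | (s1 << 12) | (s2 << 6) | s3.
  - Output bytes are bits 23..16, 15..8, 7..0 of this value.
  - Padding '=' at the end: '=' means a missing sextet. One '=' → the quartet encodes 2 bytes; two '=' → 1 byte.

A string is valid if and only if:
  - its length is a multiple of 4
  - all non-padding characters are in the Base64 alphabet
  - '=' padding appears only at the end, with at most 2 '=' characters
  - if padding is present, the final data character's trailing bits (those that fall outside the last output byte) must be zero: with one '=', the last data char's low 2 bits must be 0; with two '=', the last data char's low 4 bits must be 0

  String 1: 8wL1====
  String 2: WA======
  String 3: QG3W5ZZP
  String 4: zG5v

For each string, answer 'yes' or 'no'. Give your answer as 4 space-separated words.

Answer: no no yes yes

Derivation:
String 1: '8wL1====' → invalid (4 pad chars (max 2))
String 2: 'WA======' → invalid (6 pad chars (max 2))
String 3: 'QG3W5ZZP' → valid
String 4: 'zG5v' → valid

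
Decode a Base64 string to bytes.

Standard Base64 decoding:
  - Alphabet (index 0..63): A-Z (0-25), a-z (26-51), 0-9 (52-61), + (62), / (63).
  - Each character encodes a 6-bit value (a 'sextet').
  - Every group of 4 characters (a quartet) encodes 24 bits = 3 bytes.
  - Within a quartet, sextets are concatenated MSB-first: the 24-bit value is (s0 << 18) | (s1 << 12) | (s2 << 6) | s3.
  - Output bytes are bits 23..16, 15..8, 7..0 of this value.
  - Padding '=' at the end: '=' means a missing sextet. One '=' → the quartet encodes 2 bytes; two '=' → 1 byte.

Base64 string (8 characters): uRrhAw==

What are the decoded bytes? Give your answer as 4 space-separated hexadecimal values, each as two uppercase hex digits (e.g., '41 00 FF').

Answer: B9 1A E1 03

Derivation:
After char 0 ('u'=46): chars_in_quartet=1 acc=0x2E bytes_emitted=0
After char 1 ('R'=17): chars_in_quartet=2 acc=0xB91 bytes_emitted=0
After char 2 ('r'=43): chars_in_quartet=3 acc=0x2E46B bytes_emitted=0
After char 3 ('h'=33): chars_in_quartet=4 acc=0xB91AE1 -> emit B9 1A E1, reset; bytes_emitted=3
After char 4 ('A'=0): chars_in_quartet=1 acc=0x0 bytes_emitted=3
After char 5 ('w'=48): chars_in_quartet=2 acc=0x30 bytes_emitted=3
Padding '==': partial quartet acc=0x30 -> emit 03; bytes_emitted=4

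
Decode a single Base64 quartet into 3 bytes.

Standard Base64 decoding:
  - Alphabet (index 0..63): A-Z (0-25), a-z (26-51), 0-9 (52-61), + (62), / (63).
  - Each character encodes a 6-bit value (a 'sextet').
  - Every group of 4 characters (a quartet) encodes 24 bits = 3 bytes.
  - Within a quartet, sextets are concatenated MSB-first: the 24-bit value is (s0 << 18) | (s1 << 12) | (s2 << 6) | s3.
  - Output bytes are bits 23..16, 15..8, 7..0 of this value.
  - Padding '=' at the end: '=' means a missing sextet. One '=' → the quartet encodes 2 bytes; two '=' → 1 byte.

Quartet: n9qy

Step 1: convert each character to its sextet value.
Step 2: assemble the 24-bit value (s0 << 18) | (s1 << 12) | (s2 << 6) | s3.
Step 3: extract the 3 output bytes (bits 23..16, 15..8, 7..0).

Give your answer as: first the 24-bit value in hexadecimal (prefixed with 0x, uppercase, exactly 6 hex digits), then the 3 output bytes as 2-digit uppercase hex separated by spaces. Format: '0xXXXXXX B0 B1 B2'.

Answer: 0x9FDAB2 9F DA B2

Derivation:
Sextets: n=39, 9=61, q=42, y=50
24-bit: (39<<18) | (61<<12) | (42<<6) | 50
      = 0x9C0000 | 0x03D000 | 0x000A80 | 0x000032
      = 0x9FDAB2
Bytes: (v>>16)&0xFF=9F, (v>>8)&0xFF=DA, v&0xFF=B2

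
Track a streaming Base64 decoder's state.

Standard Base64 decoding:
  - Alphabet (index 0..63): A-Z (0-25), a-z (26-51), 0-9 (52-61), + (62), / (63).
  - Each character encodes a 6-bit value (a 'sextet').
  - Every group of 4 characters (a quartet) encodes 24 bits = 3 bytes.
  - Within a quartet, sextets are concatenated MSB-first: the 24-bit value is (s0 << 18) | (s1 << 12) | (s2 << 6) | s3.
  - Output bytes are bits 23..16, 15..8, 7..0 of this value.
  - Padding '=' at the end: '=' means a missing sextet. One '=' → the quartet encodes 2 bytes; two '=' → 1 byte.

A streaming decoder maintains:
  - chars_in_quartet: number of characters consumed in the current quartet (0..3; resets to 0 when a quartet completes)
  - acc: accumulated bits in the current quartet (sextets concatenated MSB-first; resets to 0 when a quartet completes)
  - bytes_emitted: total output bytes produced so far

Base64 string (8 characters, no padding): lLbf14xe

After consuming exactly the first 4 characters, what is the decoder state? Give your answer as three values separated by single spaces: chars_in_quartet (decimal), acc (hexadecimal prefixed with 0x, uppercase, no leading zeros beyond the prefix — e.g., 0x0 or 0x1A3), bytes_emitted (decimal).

After char 0 ('l'=37): chars_in_quartet=1 acc=0x25 bytes_emitted=0
After char 1 ('L'=11): chars_in_quartet=2 acc=0x94B bytes_emitted=0
After char 2 ('b'=27): chars_in_quartet=3 acc=0x252DB bytes_emitted=0
After char 3 ('f'=31): chars_in_quartet=4 acc=0x94B6DF -> emit 94 B6 DF, reset; bytes_emitted=3

Answer: 0 0x0 3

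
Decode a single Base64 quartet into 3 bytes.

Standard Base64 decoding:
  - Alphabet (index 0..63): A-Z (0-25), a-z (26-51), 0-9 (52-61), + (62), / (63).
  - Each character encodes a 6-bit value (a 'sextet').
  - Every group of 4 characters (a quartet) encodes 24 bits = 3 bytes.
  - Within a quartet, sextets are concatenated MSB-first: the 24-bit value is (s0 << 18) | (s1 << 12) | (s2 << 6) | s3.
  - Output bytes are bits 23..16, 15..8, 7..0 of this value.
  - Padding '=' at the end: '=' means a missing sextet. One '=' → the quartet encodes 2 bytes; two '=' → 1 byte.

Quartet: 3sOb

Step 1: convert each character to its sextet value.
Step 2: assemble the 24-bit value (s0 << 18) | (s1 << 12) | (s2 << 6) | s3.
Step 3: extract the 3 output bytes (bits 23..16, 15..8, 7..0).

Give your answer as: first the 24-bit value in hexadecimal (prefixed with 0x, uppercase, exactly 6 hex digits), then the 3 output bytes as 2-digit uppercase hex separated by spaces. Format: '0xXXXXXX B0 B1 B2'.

Sextets: 3=55, s=44, O=14, b=27
24-bit: (55<<18) | (44<<12) | (14<<6) | 27
      = 0xDC0000 | 0x02C000 | 0x000380 | 0x00001B
      = 0xDEC39B
Bytes: (v>>16)&0xFF=DE, (v>>8)&0xFF=C3, v&0xFF=9B

Answer: 0xDEC39B DE C3 9B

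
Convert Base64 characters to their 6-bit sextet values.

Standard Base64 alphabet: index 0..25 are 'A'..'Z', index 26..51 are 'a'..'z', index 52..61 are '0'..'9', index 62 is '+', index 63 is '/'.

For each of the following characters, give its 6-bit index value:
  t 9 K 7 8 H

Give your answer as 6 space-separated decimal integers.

Answer: 45 61 10 59 60 7

Derivation:
't': a..z range, 26 + ord('t') − ord('a') = 45
'9': 0..9 range, 52 + ord('9') − ord('0') = 61
'K': A..Z range, ord('K') − ord('A') = 10
'7': 0..9 range, 52 + ord('7') − ord('0') = 59
'8': 0..9 range, 52 + ord('8') − ord('0') = 60
'H': A..Z range, ord('H') − ord('A') = 7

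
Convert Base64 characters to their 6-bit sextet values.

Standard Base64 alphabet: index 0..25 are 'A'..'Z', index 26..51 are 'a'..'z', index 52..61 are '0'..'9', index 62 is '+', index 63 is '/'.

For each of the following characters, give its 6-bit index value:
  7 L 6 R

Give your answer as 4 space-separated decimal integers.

'7': 0..9 range, 52 + ord('7') − ord('0') = 59
'L': A..Z range, ord('L') − ord('A') = 11
'6': 0..9 range, 52 + ord('6') − ord('0') = 58
'R': A..Z range, ord('R') − ord('A') = 17

Answer: 59 11 58 17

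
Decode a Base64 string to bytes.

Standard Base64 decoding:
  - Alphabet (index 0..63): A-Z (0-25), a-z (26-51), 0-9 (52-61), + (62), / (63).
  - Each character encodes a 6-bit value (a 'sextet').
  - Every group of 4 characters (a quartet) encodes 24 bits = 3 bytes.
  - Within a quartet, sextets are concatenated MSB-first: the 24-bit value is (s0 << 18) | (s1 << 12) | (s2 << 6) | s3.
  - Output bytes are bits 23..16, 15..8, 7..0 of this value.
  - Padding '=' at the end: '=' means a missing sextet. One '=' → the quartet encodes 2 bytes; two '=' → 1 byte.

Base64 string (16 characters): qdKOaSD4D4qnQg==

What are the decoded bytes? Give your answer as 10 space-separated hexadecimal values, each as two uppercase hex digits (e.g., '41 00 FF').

After char 0 ('q'=42): chars_in_quartet=1 acc=0x2A bytes_emitted=0
After char 1 ('d'=29): chars_in_quartet=2 acc=0xA9D bytes_emitted=0
After char 2 ('K'=10): chars_in_quartet=3 acc=0x2A74A bytes_emitted=0
After char 3 ('O'=14): chars_in_quartet=4 acc=0xA9D28E -> emit A9 D2 8E, reset; bytes_emitted=3
After char 4 ('a'=26): chars_in_quartet=1 acc=0x1A bytes_emitted=3
After char 5 ('S'=18): chars_in_quartet=2 acc=0x692 bytes_emitted=3
After char 6 ('D'=3): chars_in_quartet=3 acc=0x1A483 bytes_emitted=3
After char 7 ('4'=56): chars_in_quartet=4 acc=0x6920F8 -> emit 69 20 F8, reset; bytes_emitted=6
After char 8 ('D'=3): chars_in_quartet=1 acc=0x3 bytes_emitted=6
After char 9 ('4'=56): chars_in_quartet=2 acc=0xF8 bytes_emitted=6
After char 10 ('q'=42): chars_in_quartet=3 acc=0x3E2A bytes_emitted=6
After char 11 ('n'=39): chars_in_quartet=4 acc=0xF8AA7 -> emit 0F 8A A7, reset; bytes_emitted=9
After char 12 ('Q'=16): chars_in_quartet=1 acc=0x10 bytes_emitted=9
After char 13 ('g'=32): chars_in_quartet=2 acc=0x420 bytes_emitted=9
Padding '==': partial quartet acc=0x420 -> emit 42; bytes_emitted=10

Answer: A9 D2 8E 69 20 F8 0F 8A A7 42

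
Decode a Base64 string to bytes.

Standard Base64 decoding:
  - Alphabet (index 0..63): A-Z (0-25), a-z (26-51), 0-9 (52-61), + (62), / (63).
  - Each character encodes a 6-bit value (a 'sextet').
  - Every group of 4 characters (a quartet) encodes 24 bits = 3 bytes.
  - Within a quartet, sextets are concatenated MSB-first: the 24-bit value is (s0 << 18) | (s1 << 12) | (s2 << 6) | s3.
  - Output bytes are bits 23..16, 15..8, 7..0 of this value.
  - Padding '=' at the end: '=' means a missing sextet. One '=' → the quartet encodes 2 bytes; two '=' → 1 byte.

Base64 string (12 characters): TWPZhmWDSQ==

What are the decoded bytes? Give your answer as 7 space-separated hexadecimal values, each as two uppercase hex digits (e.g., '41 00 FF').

Answer: 4D 63 D9 86 65 83 49

Derivation:
After char 0 ('T'=19): chars_in_quartet=1 acc=0x13 bytes_emitted=0
After char 1 ('W'=22): chars_in_quartet=2 acc=0x4D6 bytes_emitted=0
After char 2 ('P'=15): chars_in_quartet=3 acc=0x1358F bytes_emitted=0
After char 3 ('Z'=25): chars_in_quartet=4 acc=0x4D63D9 -> emit 4D 63 D9, reset; bytes_emitted=3
After char 4 ('h'=33): chars_in_quartet=1 acc=0x21 bytes_emitted=3
After char 5 ('m'=38): chars_in_quartet=2 acc=0x866 bytes_emitted=3
After char 6 ('W'=22): chars_in_quartet=3 acc=0x21996 bytes_emitted=3
After char 7 ('D'=3): chars_in_quartet=4 acc=0x866583 -> emit 86 65 83, reset; bytes_emitted=6
After char 8 ('S'=18): chars_in_quartet=1 acc=0x12 bytes_emitted=6
After char 9 ('Q'=16): chars_in_quartet=2 acc=0x490 bytes_emitted=6
Padding '==': partial quartet acc=0x490 -> emit 49; bytes_emitted=7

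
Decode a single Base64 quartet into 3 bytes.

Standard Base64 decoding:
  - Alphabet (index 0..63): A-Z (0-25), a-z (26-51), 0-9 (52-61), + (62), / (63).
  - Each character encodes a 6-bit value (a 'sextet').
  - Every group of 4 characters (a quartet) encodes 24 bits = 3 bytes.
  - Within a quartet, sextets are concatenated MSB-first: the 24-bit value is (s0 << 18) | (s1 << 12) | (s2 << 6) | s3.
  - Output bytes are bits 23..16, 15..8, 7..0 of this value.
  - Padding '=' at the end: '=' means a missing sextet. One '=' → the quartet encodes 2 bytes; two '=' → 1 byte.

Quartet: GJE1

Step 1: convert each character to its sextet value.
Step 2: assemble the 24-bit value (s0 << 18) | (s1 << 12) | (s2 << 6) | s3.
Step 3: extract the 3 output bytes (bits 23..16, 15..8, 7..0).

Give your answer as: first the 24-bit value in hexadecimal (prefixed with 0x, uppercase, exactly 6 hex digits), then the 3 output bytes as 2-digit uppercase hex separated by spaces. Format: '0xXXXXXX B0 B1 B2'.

Answer: 0x189135 18 91 35

Derivation:
Sextets: G=6, J=9, E=4, 1=53
24-bit: (6<<18) | (9<<12) | (4<<6) | 53
      = 0x180000 | 0x009000 | 0x000100 | 0x000035
      = 0x189135
Bytes: (v>>16)&0xFF=18, (v>>8)&0xFF=91, v&0xFF=35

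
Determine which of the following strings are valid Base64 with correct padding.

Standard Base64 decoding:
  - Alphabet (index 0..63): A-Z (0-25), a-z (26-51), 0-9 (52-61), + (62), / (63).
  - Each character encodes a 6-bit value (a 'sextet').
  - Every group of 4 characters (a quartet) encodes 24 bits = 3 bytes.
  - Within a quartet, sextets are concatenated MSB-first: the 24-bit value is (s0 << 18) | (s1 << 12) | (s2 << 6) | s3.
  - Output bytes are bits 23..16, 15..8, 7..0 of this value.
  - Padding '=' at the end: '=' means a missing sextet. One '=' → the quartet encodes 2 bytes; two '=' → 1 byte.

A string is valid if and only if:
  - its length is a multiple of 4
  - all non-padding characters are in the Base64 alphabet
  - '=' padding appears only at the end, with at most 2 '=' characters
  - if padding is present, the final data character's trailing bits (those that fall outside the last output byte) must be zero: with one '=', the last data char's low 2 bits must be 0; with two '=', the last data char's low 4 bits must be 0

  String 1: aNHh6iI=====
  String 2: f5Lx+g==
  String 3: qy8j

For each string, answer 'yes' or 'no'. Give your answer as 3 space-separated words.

String 1: 'aNHh6iI=====' → invalid (5 pad chars (max 2))
String 2: 'f5Lx+g==' → valid
String 3: 'qy8j' → valid

Answer: no yes yes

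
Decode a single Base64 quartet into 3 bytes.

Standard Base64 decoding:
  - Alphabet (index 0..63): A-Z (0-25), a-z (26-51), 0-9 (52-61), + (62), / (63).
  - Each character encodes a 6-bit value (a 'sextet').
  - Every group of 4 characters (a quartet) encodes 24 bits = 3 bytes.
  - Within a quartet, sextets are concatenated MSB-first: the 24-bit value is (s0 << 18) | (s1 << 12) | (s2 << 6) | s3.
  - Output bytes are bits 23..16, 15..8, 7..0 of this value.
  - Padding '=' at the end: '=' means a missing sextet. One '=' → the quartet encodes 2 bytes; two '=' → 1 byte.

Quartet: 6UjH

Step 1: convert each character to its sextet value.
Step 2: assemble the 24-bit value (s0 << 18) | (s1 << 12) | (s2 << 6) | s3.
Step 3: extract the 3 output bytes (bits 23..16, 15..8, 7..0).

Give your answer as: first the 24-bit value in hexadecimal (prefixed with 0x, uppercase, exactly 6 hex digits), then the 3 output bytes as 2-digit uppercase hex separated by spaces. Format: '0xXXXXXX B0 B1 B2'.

Answer: 0xE948C7 E9 48 C7

Derivation:
Sextets: 6=58, U=20, j=35, H=7
24-bit: (58<<18) | (20<<12) | (35<<6) | 7
      = 0xE80000 | 0x014000 | 0x0008C0 | 0x000007
      = 0xE948C7
Bytes: (v>>16)&0xFF=E9, (v>>8)&0xFF=48, v&0xFF=C7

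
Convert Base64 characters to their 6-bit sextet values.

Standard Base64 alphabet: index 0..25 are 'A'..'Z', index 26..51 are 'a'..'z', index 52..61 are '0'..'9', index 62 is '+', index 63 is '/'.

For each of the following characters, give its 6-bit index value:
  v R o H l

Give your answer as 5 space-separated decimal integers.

Answer: 47 17 40 7 37

Derivation:
'v': a..z range, 26 + ord('v') − ord('a') = 47
'R': A..Z range, ord('R') − ord('A') = 17
'o': a..z range, 26 + ord('o') − ord('a') = 40
'H': A..Z range, ord('H') − ord('A') = 7
'l': a..z range, 26 + ord('l') − ord('a') = 37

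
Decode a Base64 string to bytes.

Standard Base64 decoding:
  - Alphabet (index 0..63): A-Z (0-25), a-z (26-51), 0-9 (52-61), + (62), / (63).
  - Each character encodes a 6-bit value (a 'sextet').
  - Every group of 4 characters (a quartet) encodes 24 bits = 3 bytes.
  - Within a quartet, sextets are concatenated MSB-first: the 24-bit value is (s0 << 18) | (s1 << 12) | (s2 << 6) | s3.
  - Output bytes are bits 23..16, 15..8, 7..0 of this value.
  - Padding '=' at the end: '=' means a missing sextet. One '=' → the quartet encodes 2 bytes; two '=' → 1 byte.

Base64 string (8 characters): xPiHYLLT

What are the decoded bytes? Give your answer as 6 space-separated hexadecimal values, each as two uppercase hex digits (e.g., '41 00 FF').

After char 0 ('x'=49): chars_in_quartet=1 acc=0x31 bytes_emitted=0
After char 1 ('P'=15): chars_in_quartet=2 acc=0xC4F bytes_emitted=0
After char 2 ('i'=34): chars_in_quartet=3 acc=0x313E2 bytes_emitted=0
After char 3 ('H'=7): chars_in_quartet=4 acc=0xC4F887 -> emit C4 F8 87, reset; bytes_emitted=3
After char 4 ('Y'=24): chars_in_quartet=1 acc=0x18 bytes_emitted=3
After char 5 ('L'=11): chars_in_quartet=2 acc=0x60B bytes_emitted=3
After char 6 ('L'=11): chars_in_quartet=3 acc=0x182CB bytes_emitted=3
After char 7 ('T'=19): chars_in_quartet=4 acc=0x60B2D3 -> emit 60 B2 D3, reset; bytes_emitted=6

Answer: C4 F8 87 60 B2 D3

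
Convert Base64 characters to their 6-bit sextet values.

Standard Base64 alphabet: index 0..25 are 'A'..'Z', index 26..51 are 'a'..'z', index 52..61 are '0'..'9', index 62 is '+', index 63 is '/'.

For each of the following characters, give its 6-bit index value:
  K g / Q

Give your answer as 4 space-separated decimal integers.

Answer: 10 32 63 16

Derivation:
'K': A..Z range, ord('K') − ord('A') = 10
'g': a..z range, 26 + ord('g') − ord('a') = 32
'/': index 63
'Q': A..Z range, ord('Q') − ord('A') = 16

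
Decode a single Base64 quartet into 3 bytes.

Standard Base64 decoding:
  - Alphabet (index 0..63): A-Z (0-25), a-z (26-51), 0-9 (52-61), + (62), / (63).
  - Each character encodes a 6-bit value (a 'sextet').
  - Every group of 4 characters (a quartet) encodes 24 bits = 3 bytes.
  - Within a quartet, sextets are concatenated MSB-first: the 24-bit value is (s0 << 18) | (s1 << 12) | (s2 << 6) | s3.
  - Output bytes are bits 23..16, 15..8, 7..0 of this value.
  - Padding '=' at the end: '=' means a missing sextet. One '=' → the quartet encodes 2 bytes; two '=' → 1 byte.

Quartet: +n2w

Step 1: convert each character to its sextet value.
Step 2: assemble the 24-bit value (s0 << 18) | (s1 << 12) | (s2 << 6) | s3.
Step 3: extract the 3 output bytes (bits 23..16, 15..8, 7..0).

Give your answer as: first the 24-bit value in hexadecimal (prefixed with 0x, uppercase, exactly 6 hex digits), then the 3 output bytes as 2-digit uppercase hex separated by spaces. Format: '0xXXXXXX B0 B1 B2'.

Answer: 0xFA7DB0 FA 7D B0

Derivation:
Sextets: +=62, n=39, 2=54, w=48
24-bit: (62<<18) | (39<<12) | (54<<6) | 48
      = 0xF80000 | 0x027000 | 0x000D80 | 0x000030
      = 0xFA7DB0
Bytes: (v>>16)&0xFF=FA, (v>>8)&0xFF=7D, v&0xFF=B0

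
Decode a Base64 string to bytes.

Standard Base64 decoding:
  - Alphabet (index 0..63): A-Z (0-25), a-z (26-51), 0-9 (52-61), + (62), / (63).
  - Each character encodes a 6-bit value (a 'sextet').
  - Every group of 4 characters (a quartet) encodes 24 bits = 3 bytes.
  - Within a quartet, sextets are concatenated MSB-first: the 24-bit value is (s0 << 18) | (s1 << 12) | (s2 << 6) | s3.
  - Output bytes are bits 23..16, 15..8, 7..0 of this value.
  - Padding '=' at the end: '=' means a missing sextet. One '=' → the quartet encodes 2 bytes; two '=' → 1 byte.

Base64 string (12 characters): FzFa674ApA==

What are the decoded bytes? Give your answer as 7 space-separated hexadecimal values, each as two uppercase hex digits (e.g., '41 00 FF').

After char 0 ('F'=5): chars_in_quartet=1 acc=0x5 bytes_emitted=0
After char 1 ('z'=51): chars_in_quartet=2 acc=0x173 bytes_emitted=0
After char 2 ('F'=5): chars_in_quartet=3 acc=0x5CC5 bytes_emitted=0
After char 3 ('a'=26): chars_in_quartet=4 acc=0x17315A -> emit 17 31 5A, reset; bytes_emitted=3
After char 4 ('6'=58): chars_in_quartet=1 acc=0x3A bytes_emitted=3
After char 5 ('7'=59): chars_in_quartet=2 acc=0xEBB bytes_emitted=3
After char 6 ('4'=56): chars_in_quartet=3 acc=0x3AEF8 bytes_emitted=3
After char 7 ('A'=0): chars_in_quartet=4 acc=0xEBBE00 -> emit EB BE 00, reset; bytes_emitted=6
After char 8 ('p'=41): chars_in_quartet=1 acc=0x29 bytes_emitted=6
After char 9 ('A'=0): chars_in_quartet=2 acc=0xA40 bytes_emitted=6
Padding '==': partial quartet acc=0xA40 -> emit A4; bytes_emitted=7

Answer: 17 31 5A EB BE 00 A4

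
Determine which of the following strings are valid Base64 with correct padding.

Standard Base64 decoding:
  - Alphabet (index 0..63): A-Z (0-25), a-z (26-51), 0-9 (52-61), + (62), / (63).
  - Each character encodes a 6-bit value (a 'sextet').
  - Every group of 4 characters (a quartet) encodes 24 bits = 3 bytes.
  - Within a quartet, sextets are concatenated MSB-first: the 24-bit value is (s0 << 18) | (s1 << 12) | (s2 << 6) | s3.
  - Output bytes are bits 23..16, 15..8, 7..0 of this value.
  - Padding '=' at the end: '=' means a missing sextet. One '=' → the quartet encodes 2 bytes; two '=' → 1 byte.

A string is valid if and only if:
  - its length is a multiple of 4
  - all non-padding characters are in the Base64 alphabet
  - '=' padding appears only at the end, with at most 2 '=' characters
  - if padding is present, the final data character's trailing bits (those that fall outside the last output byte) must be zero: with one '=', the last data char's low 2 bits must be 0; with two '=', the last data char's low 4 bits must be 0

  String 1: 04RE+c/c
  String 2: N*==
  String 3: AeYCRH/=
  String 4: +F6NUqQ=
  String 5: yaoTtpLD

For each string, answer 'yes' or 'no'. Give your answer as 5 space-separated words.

Answer: yes no no yes yes

Derivation:
String 1: '04RE+c/c' → valid
String 2: 'N*==' → invalid (bad char(s): ['*'])
String 3: 'AeYCRH/=' → invalid (bad trailing bits)
String 4: '+F6NUqQ=' → valid
String 5: 'yaoTtpLD' → valid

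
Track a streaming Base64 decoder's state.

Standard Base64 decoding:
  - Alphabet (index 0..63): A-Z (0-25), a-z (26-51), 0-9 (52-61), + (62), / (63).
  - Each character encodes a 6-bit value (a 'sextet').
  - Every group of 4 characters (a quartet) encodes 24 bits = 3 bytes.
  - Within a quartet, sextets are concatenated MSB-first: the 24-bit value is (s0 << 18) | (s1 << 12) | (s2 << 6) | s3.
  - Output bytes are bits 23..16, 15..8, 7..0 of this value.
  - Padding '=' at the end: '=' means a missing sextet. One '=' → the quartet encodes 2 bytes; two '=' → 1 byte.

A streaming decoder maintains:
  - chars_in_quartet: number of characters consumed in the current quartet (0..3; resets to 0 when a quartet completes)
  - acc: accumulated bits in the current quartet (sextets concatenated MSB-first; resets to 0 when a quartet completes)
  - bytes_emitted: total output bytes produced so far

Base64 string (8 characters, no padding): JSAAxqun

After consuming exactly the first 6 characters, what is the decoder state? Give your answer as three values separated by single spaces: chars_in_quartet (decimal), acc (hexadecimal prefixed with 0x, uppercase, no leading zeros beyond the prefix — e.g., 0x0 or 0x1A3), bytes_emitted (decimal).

After char 0 ('J'=9): chars_in_quartet=1 acc=0x9 bytes_emitted=0
After char 1 ('S'=18): chars_in_quartet=2 acc=0x252 bytes_emitted=0
After char 2 ('A'=0): chars_in_quartet=3 acc=0x9480 bytes_emitted=0
After char 3 ('A'=0): chars_in_quartet=4 acc=0x252000 -> emit 25 20 00, reset; bytes_emitted=3
After char 4 ('x'=49): chars_in_quartet=1 acc=0x31 bytes_emitted=3
After char 5 ('q'=42): chars_in_quartet=2 acc=0xC6A bytes_emitted=3

Answer: 2 0xC6A 3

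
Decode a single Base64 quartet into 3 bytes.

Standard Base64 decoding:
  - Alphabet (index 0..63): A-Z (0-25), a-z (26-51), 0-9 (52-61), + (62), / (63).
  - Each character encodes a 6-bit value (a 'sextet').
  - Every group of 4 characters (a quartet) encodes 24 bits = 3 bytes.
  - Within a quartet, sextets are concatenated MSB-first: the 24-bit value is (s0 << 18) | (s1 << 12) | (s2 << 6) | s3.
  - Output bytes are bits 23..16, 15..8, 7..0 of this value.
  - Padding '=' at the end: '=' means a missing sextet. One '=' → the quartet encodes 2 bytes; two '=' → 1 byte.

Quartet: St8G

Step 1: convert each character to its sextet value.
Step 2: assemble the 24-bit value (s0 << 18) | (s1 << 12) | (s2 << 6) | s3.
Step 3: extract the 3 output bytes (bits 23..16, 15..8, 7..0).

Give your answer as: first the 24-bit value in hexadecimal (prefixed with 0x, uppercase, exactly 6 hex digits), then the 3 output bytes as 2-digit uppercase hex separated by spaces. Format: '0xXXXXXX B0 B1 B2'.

Answer: 0x4ADF06 4A DF 06

Derivation:
Sextets: S=18, t=45, 8=60, G=6
24-bit: (18<<18) | (45<<12) | (60<<6) | 6
      = 0x480000 | 0x02D000 | 0x000F00 | 0x000006
      = 0x4ADF06
Bytes: (v>>16)&0xFF=4A, (v>>8)&0xFF=DF, v&0xFF=06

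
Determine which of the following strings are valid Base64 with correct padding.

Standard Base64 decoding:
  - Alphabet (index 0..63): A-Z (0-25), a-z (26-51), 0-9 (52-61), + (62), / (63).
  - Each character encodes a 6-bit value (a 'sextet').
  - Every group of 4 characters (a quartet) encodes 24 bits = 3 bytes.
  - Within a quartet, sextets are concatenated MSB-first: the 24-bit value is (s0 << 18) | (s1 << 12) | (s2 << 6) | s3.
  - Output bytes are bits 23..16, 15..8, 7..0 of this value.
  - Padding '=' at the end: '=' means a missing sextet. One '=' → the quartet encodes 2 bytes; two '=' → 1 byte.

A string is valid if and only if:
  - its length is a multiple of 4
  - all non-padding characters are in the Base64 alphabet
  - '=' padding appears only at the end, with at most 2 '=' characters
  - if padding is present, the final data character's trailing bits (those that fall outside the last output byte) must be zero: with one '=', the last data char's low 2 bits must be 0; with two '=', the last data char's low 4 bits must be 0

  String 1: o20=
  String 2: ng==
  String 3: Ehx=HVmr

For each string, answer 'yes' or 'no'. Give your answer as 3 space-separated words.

String 1: 'o20=' → valid
String 2: 'ng==' → valid
String 3: 'Ehx=HVmr' → invalid (bad char(s): ['=']; '=' in middle)

Answer: yes yes no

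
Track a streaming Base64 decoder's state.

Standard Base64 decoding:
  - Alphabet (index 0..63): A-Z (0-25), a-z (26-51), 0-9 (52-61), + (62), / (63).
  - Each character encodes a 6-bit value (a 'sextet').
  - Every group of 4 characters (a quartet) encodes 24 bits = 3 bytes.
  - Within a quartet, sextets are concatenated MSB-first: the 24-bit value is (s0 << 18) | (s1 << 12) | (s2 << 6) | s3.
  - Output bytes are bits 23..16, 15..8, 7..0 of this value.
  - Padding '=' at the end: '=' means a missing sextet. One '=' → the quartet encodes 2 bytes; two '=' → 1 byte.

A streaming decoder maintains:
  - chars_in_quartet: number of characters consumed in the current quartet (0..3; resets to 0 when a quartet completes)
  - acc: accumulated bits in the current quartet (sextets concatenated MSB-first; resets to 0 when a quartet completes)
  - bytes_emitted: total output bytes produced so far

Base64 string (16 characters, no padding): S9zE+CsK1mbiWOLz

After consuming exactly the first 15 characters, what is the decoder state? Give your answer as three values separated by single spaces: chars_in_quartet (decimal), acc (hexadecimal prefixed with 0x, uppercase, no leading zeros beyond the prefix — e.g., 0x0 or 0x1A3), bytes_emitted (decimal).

Answer: 3 0x1638B 9

Derivation:
After char 0 ('S'=18): chars_in_quartet=1 acc=0x12 bytes_emitted=0
After char 1 ('9'=61): chars_in_quartet=2 acc=0x4BD bytes_emitted=0
After char 2 ('z'=51): chars_in_quartet=3 acc=0x12F73 bytes_emitted=0
After char 3 ('E'=4): chars_in_quartet=4 acc=0x4BDCC4 -> emit 4B DC C4, reset; bytes_emitted=3
After char 4 ('+'=62): chars_in_quartet=1 acc=0x3E bytes_emitted=3
After char 5 ('C'=2): chars_in_quartet=2 acc=0xF82 bytes_emitted=3
After char 6 ('s'=44): chars_in_quartet=3 acc=0x3E0AC bytes_emitted=3
After char 7 ('K'=10): chars_in_quartet=4 acc=0xF82B0A -> emit F8 2B 0A, reset; bytes_emitted=6
After char 8 ('1'=53): chars_in_quartet=1 acc=0x35 bytes_emitted=6
After char 9 ('m'=38): chars_in_quartet=2 acc=0xD66 bytes_emitted=6
After char 10 ('b'=27): chars_in_quartet=3 acc=0x3599B bytes_emitted=6
After char 11 ('i'=34): chars_in_quartet=4 acc=0xD666E2 -> emit D6 66 E2, reset; bytes_emitted=9
After char 12 ('W'=22): chars_in_quartet=1 acc=0x16 bytes_emitted=9
After char 13 ('O'=14): chars_in_quartet=2 acc=0x58E bytes_emitted=9
After char 14 ('L'=11): chars_in_quartet=3 acc=0x1638B bytes_emitted=9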